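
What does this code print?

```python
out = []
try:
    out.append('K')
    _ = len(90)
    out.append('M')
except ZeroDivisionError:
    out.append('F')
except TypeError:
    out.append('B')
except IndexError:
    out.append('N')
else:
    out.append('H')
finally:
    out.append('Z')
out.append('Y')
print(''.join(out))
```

Execution trace: 'K' (try body) → 'B' (except TypeError) → 'Z' (finally) → 'Y' (after the try/except). Output: KBZY

Answer: KBZY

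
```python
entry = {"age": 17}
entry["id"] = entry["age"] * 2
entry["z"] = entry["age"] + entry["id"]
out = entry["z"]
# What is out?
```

Trace:
`entry = {"age": 17}` → entry = {'age': 17}
`entry["id"] = entry["age"] * 2` → entry = {'age': 17, 'id': 34}
`entry["z"] = entry["age"] + entry["id"]` → entry = {'age': 17, 'id': 34, 'z': 51}
`out = entry["z"]` → out = 51
So out = 51

Answer: 51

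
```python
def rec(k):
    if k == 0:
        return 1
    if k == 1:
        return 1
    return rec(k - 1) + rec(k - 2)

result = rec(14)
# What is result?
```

Build up from base cases: rec(0)=1, rec(1)=1, rec(2)=2, rec(3)=3, rec(4)=5, rec(5)=8, rec(6)=13, ..., rec(14)=610

Answer: 610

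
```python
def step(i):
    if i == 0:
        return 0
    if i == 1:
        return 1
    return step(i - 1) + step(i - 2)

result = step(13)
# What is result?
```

Build up from base cases: step(0)=0, step(1)=1, step(2)=1, step(3)=2, step(4)=3, step(5)=5, step(6)=8, ..., step(13)=233

Answer: 233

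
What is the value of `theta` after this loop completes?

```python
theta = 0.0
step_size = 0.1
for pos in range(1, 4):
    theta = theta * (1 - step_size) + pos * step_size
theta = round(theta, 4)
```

Moving average with lr=0.1
`theta` takes the values: 0.0 → 0.1 → 0.29 → 0.561

Answer: 0.561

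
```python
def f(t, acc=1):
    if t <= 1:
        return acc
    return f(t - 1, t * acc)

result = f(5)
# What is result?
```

Accumulator trace (n, acc): (5, 1) -> (4, 5) -> (3, 20) -> (2, 60) -> (1, 120) -> return 120

Answer: 120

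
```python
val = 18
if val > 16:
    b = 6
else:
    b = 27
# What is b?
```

Trace:
`val = 18` → val = 18
`if val > 16: ...` → val > 16 is True → b = 6
So b = 6

Answer: 6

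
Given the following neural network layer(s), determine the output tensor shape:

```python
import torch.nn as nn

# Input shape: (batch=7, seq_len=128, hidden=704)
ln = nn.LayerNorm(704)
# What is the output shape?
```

Input: (7, 128, 704) -> Output: (7, 128, 704)

Answer: (7, 128, 704)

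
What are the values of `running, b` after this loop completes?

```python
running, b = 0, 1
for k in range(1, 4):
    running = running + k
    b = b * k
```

Sum and factorial of 1 to 3
`running, b` takes the values: (0, 1) → (1, 1) → (3, 1) → (3, 2) → (6, 2) → (6, 6)

Answer: 6, 6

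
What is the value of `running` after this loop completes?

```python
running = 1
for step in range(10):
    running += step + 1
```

Start at 1, add 1 to 10 = 56
`running` takes the values: 1 → 2 → 4 → 7 → 11 → 16 → 22 → 29 → 37 → 46 → 56

Answer: 56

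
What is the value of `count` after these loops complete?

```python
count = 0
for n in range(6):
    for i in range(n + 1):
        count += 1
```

Triangle: 1 + 2 + ... + 6
`count` takes the values: 0 → 1 → 2 → 3 → 4 → 5 → 6 → 7 → 8 → 9 → 10 → 11 → 12 → 13 → 14 → 15 → 16 → 17 → 18 → 19 → 20 → 21

Answer: 21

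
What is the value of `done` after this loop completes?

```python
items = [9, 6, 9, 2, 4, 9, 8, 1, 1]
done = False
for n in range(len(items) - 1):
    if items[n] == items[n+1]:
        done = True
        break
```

Check consecutive duplicates in [9, 6, 9, 2, 4, 9, 8, 1, 1]
`done` takes the values: False → True

Answer: True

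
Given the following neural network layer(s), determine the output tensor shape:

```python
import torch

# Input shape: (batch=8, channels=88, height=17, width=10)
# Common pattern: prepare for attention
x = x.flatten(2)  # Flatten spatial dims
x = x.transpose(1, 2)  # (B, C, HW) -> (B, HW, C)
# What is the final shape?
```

Input: (8, 88, 17, 10) -> after flatten(2): (8, 88, 170) -> Output: (8, 170, 88)

Answer: (8, 170, 88)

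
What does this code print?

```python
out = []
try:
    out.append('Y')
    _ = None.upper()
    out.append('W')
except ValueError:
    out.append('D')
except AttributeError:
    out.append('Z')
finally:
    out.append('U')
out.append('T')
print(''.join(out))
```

Execution trace: 'Y' (try body) → 'Z' (except AttributeError) → 'U' (finally) → 'T' (after the try/except). Output: YZUT

Answer: YZUT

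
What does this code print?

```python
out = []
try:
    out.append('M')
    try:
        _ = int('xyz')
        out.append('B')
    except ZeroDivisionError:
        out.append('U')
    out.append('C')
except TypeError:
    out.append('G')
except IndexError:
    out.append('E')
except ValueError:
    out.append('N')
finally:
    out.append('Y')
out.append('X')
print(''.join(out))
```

Execution trace: 'M' (try body) → 'N' (except ValueError) → 'Y' (finally) → 'X' (after the try/except). Output: MNYX

Answer: MNYX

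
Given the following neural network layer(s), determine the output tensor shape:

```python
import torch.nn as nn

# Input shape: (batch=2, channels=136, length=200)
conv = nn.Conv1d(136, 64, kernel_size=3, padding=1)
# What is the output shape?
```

Input: (2, 136, 200) -> Output: (2, 64, 200)

Answer: (2, 64, 200)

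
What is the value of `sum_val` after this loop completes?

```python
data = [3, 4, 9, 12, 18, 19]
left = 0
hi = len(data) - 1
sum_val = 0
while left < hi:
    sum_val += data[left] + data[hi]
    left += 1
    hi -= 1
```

Sum of pairs from ends
`sum_val` takes the values: 0 → 22 → 44 → 65

Answer: 65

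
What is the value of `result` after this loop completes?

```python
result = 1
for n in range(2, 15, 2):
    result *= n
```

Product of even numbers 2 to 14
`result` takes the values: 1 → 2 → 8 → 48 → 384 → 3840 → 46080 → 645120

Answer: 645120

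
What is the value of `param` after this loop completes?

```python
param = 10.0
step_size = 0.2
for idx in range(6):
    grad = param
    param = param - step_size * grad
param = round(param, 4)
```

Gradient descent: w = 10.0 * (1 - 0.2)^6
`param` takes the values: 10.0 → 8.0 → 6.4 → 5.12 → 4.096 → 3.2768 → 2.62144 → 2.6214

Answer: 2.6214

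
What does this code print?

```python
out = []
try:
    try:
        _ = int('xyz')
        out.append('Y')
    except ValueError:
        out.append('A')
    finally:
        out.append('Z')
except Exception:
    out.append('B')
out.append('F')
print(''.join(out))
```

Execution trace: 'A' (inner except ValueError) → 'Z' (inner finally) → 'F' (after the try/except). Output: AZF

Answer: AZF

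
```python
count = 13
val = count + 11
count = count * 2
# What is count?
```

Trace:
`count = 13` → count = 13
`val = count + 11` → val = 24
`count = count * 2` → count = 26
So count = 26

Answer: 26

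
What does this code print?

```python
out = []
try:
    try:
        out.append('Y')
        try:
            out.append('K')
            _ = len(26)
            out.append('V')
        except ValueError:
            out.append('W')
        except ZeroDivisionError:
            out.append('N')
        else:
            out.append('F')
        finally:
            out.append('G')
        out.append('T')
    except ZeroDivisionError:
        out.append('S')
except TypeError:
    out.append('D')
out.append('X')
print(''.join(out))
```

Execution trace: 'Y' (try body) → 'K' (inner try body) → 'G' (inner finally) → 'D' (outer except TypeError) → 'X' (after the try/except). Output: YKGDX

Answer: YKGDX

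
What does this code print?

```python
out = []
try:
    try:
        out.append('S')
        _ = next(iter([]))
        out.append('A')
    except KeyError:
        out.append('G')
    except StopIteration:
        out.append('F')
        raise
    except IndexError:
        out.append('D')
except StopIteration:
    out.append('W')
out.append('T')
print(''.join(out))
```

Execution trace: 'S' (inner try body) → 'F' (inner except StopIteration) → 'W' (outer except StopIteration) → 'T' (after the try/except). Output: SFWT

Answer: SFWT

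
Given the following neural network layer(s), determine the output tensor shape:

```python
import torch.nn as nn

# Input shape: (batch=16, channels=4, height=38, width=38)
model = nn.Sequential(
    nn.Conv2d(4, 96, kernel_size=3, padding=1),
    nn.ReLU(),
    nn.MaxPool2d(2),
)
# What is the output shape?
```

Input: (16, 4, 38, 38) -> after Conv2d: (16, 96, 38, 38) -> after ReLU: (16, 96, 38, 38) -> Output: (16, 96, 19, 19)

Answer: (16, 96, 19, 19)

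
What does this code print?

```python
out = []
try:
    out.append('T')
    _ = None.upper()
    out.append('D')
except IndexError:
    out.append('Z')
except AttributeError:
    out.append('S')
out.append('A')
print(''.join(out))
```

Execution trace: 'T' (try body) → 'S' (except AttributeError) → 'A' (after the try/except). Output: TSA

Answer: TSA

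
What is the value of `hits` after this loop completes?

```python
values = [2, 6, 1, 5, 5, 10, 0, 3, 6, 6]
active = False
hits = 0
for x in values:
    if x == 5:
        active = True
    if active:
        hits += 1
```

Count elements after first 5 in [2, 6, 1, 5, 5, 10, 0, 3, 6, 6]
`hits` takes the values: 0 → 1 → 2 → 3 → 4 → 5 → 6 → 7

Answer: 7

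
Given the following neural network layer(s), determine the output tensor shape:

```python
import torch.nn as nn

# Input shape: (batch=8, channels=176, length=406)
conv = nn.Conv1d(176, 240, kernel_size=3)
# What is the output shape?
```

Input: (8, 176, 406) -> Output: (8, 240, 404)

Answer: (8, 240, 404)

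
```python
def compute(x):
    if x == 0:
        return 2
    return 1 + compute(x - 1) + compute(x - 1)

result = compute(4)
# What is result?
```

compute(x) = 1 + 2·compute(x-1), compute(0)=2. Closed form: (2+1)·2^4 - 1 = 47.

Answer: 47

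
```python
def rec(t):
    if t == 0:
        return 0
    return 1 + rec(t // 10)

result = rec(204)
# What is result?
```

Count of digits of 204: 3

Answer: 3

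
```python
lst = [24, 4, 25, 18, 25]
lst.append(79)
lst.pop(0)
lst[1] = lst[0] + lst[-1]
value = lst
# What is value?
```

Trace:
`lst = [24, 4, 25, 18, 25]` → lst = [24, 4, 25, 18, 25]
`lst.append(79)` → lst = [24, 4, 25, 18, 25, 79]
`lst.pop(0)` → lst = [4, 25, 18, 25, 79]
`lst[1] = lst[0] + lst[-1]` → lst = [4, 83, 18, 25, 79]
`value = lst` → value = [4, 83, 18, 25, 79]
So value = [4, 83, 18, 25, 79]

Answer: [4, 83, 18, 25, 79]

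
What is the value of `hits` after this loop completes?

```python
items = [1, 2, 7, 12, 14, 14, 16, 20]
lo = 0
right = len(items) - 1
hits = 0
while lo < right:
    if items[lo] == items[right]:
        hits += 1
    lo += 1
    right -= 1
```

Count matching pairs from ends
`hits` takes the values: 0

Answer: 0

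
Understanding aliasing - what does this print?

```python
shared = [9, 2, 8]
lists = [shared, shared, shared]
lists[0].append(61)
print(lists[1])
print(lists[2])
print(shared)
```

Key concept: list of same reference.
Step by step:
`shared = [9, 2, 8]` → shared = [9, 2, 8]
`lists = [shared, shared, shared]` → lists = [[9, 2, 8], [9, 2, 8], [9, 2, 8]]
`lists[0].append(61)` → shared = [9, 2, 8, 61]; lists = [[9, 2, 8, 61], [9, 2, 8, 61], [9, 2, 8, 61]]
`print(lists[1])` → prints [9, 2, 8, 61]
`print(lists[2])` → prints [9, 2, 8, 61]
`print(shared)` → prints [9, 2, 8, 61]

Answer:
[9, 2, 8, 61]
[9, 2, 8, 61]
[9, 2, 8, 61]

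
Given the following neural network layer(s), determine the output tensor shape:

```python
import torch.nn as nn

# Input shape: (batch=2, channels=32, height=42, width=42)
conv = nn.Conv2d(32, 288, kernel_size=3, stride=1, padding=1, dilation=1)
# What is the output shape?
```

Input: (2, 32, 42, 42) -> Output: (2, 288, 42, 42)

Answer: (2, 288, 42, 42)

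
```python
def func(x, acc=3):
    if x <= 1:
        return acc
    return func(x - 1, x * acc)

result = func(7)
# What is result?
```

Accumulator trace (n, acc): (7, 3) -> (6, 21) -> (5, 126) -> (4, 630) -> (3, 2520) -> (2, 7560) -> (1, 15120) -> return 15120

Answer: 15120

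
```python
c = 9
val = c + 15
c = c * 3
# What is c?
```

Trace:
`c = 9` → c = 9
`val = c + 15` → val = 24
`c = c * 3` → c = 27
So c = 27

Answer: 27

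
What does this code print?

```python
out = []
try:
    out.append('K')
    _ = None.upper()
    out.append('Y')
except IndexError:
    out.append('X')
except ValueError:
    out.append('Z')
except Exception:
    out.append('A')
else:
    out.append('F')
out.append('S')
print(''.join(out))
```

Execution trace: 'K' (try body) → 'A' (except Exception) → 'S' (after the try/except). Output: KAS

Answer: KAS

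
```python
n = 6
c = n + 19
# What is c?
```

Trace:
`n = 6` → n = 6
`c = n + 19` → c = 25
So c = 25

Answer: 25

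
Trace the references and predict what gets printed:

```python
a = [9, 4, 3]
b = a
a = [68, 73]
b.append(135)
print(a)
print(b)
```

Key concept: rebinding vs mutation: a is rebound to a new list, b still points at the original.
Step by step:
`a = [9, 4, 3]` → a = [9, 4, 3]
`b = a` → b = [9, 4, 3] (same object as a)
`a = [68, 73]` → a = [68, 73]
`b.append(135)` → b = [9, 4, 3, 135]
`print(a)` → prints [68, 73]
`print(b)` → prints [9, 4, 3, 135]

Answer:
[68, 73]
[9, 4, 3, 135]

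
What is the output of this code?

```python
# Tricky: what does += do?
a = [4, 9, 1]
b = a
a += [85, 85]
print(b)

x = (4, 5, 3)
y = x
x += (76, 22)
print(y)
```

Key concept: += behavior differs for mutable vs immutable.
Step by step:
`a = [4, 9, 1]` → a = [4, 9, 1]
`b = a` → b = [4, 9, 1] (same object as a)
`a += [85, 85]` → a = [4, 9, 1, 85, 85] (same object as b); b = [4, 9, 1, 85, 85] (same object as a)
`print(b)` → prints [4, 9, 1, 85, 85]
`x = (4, 5, 3)` → x = (4, 5, 3)
`y = x` → y = (4, 5, 3)
`x += (76, 22)` → x = (4, 5, 3, 76, 22)
`print(y)` → prints (4, 5, 3)

Answer:
[4, 9, 1, 85, 85]
(4, 5, 3)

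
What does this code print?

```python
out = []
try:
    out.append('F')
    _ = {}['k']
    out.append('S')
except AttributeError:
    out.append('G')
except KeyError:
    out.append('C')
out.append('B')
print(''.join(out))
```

Execution trace: 'F' (try body) → 'C' (except KeyError) → 'B' (after the try/except). Output: FCB

Answer: FCB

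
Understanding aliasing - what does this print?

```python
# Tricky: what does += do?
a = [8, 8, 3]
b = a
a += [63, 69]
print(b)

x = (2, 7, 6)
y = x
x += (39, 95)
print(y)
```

Key concept: += behavior differs for mutable vs immutable.
Step by step:
`a = [8, 8, 3]` → a = [8, 8, 3]
`b = a` → b = [8, 8, 3] (same object as a)
`a += [63, 69]` → a = [8, 8, 3, 63, 69] (same object as b); b = [8, 8, 3, 63, 69] (same object as a)
`print(b)` → prints [8, 8, 3, 63, 69]
`x = (2, 7, 6)` → x = (2, 7, 6)
`y = x` → y = (2, 7, 6)
`x += (39, 95)` → x = (2, 7, 6, 39, 95)
`print(y)` → prints (2, 7, 6)

Answer:
[8, 8, 3, 63, 69]
(2, 7, 6)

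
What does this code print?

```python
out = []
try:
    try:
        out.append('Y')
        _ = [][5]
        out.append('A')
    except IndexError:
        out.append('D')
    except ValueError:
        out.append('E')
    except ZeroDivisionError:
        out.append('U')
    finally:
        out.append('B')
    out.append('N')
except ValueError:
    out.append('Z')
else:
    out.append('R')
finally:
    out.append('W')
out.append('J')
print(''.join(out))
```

Execution trace: 'Y' (inner try body) → 'D' (inner except IndexError) → 'B' (inner finally) → 'N' (try body, no exception) → 'R' (else) → 'W' (finally) → 'J' (after the try/except). Output: YDBNRWJ

Answer: YDBNRWJ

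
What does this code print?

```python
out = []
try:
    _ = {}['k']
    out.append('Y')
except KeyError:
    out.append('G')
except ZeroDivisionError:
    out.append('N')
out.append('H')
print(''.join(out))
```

Execution trace: 'G' (except KeyError) → 'H' (after the try/except). Output: GH

Answer: GH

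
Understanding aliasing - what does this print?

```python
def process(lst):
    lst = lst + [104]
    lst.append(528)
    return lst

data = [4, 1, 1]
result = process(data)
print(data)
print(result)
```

Key concept: rebinding parameter vs mutation.
Step by step:
`data = [4, 1, 1]` → data = [4, 1, 1]
`result = process(data)` → result = [4, 1, 1, 104, 528]
`print(data)` → prints [4, 1, 1]
`print(result)` → prints [4, 1, 1, 104, 528]

Answer:
[4, 1, 1]
[4, 1, 1, 104, 528]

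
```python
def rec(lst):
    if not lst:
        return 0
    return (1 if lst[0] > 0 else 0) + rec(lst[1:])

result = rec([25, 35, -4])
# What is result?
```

Count of positive elements in [25, 35, -4] = 2

Answer: 2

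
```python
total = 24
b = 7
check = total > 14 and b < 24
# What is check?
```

Trace:
`total = 24` → total = 24
`b = 7` → b = 7
`check = total > 14 and b < 24` → check = True
So check = True

Answer: True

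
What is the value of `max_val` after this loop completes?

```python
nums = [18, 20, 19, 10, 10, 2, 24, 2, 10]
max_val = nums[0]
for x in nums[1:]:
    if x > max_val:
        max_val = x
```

Maximum of [18, 20, 19, 10, 10, 2, 24, 2, 10]
`max_val` takes the values: 18 → 20 → 24

Answer: 24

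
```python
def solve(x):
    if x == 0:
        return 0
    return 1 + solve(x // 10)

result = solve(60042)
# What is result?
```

Count of digits of 60042: 5

Answer: 5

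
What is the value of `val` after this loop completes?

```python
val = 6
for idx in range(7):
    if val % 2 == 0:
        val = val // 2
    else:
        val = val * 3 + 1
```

Collatz-style transformation from 6
`val` takes the values: 6 → 3 → 10 → 5 → 16 → 8 → 4 → 2

Answer: 2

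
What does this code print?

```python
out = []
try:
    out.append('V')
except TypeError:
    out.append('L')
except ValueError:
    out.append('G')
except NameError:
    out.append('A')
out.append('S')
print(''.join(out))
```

Execution trace: 'V' (try body, no exception) → 'S' (after the try/except). Output: VS

Answer: VS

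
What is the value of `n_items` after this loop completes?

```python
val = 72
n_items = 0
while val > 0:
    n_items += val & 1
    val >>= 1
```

Count set bits in 72 (binary: 0b1001000)
`n_items` takes the values: 0 → 1 → 2

Answer: 2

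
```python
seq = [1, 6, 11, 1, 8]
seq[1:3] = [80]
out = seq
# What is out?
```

Trace:
`seq = [1, 6, 11, 1, 8]` → seq = [1, 6, 11, 1, 8]
`seq[1:3] = [80]` → seq = [1, 80, 1, 8]
`out = seq` → out = [1, 80, 1, 8]
So out = [1, 80, 1, 8]

Answer: [1, 80, 1, 8]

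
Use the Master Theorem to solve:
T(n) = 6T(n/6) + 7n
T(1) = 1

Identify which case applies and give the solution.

a=6, b=6, f(n)=7n. log_6(6) = 1. Since c=1 = 1, Case 2 applies: T(n) = Θ(n^log_b(a) · log n) = O(n log n).

Answer: O(n log n) - Case 2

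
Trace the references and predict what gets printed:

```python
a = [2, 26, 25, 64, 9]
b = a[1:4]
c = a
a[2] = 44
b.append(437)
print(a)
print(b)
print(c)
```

Key concept: slice vs alias.
Step by step:
`a = [2, 26, 25, 64, 9]` → a = [2, 26, 25, 64, 9]
`b = a[1:4]` → b = [26, 25, 64]
`c = a` → c = [2, 26, 25, 64, 9] (same object as a)
`a[2] = 44` → a = [2, 26, 44, 64, 9] (same object as c); c = [2, 26, 44, 64, 9] (same object as a)
`b.append(437)` → b = [26, 25, 64, 437]
`print(a)` → prints [2, 26, 44, 64, 9]
`print(b)` → prints [26, 25, 64, 437]
`print(c)` → prints [2, 26, 44, 64, 9]

Answer:
[2, 26, 44, 64, 9]
[26, 25, 64, 437]
[2, 26, 44, 64, 9]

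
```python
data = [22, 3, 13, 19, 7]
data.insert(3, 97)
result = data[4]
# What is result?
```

Trace:
`data = [22, 3, 13, 19, 7]` → data = [22, 3, 13, 19, 7]
`data.insert(3, 97)` → data = [22, 3, 13, 97, 19, 7]
`result = data[4]` → result = 19
So result = 19

Answer: 19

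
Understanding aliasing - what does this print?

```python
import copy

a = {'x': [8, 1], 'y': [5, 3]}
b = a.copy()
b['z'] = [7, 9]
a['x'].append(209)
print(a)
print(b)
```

Key concept: shallow copy of dict with mutable values.
Step by step:
`a = {'x': [8, 1], 'y': [5, 3]}` → a = {'x': [8, 1], 'y': [5, 3]}
`b = a.copy()` → b = {'x': [8, 1], 'y': [5, 3]}
`b['z'] = [7, 9]` → b = {'x': [8, 1], 'y': [5, 3], 'z': [7, 9]}
`a['x'].append(209)` → a = {'x': [8, 1, 209], 'y': [5, 3]}; b = {'x': [8, 1, 209], 'y': [5, 3], 'z': [7, 9]}
`print(a)` → prints {'x': [8, 1, 209], 'y': [5, 3]}
`print(b)` → prints {'x': [8, 1, 209], 'y': [5, 3], 'z': [7, 9]}

Answer:
{'x': [8, 1, 209], 'y': [5, 3]}
{'x': [8, 1, 209], 'y': [5, 3], 'z': [7, 9]}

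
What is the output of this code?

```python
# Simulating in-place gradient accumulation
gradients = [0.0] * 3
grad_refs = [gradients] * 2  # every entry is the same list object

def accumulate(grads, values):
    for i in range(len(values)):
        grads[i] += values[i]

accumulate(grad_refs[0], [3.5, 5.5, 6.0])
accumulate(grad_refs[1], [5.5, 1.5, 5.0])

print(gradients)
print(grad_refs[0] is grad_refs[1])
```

Key concept: gradient accumulation aliasing.
Step by step:
`gradients = [0.0] * 3` → gradients = [0.0, 0.0, 0.0]
`grad_refs = [gradients] * 2` → grad_refs = [[0.0, 0.0, 0.0], [0.0, 0.0, 0.0]]
`accumulate(grad_refs[0], [3.5, 5.5, 6.0])` → gradients = [3.5, 5.5, 6.0]; grad_refs = [[3.5, 5.5, 6.0], [3.5, 5.5, 6.0]]
`accumulate(grad_refs[1], [5.5, 1.5, 5.0])` → gradients = [9.0, 7.0, 11.0]; grad_refs = [[9.0, 7.0, 11.0], [9.0, 7.0, 11.0]]
`print(gradients)` → prints [9.0, 7.0, 11.0]
`print(grad_refs[0] is grad_refs[1])` → prints True

Answer:
[9.0, 7.0, 11.0]
True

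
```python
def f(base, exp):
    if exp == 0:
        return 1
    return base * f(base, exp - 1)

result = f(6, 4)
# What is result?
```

f(6, 4) = 6 * 6 * 6 * 6 = 1296

Answer: 1296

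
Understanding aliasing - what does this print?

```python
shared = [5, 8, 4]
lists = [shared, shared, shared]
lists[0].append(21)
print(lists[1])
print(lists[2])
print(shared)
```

Key concept: list of same reference.
Step by step:
`shared = [5, 8, 4]` → shared = [5, 8, 4]
`lists = [shared, shared, shared]` → lists = [[5, 8, 4], [5, 8, 4], [5, 8, 4]]
`lists[0].append(21)` → shared = [5, 8, 4, 21]; lists = [[5, 8, 4, 21], [5, 8, 4, 21], [5, 8, 4, 21]]
`print(lists[1])` → prints [5, 8, 4, 21]
`print(lists[2])` → prints [5, 8, 4, 21]
`print(shared)` → prints [5, 8, 4, 21]

Answer:
[5, 8, 4, 21]
[5, 8, 4, 21]
[5, 8, 4, 21]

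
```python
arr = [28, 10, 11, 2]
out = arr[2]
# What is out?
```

Trace:
`arr = [28, 10, 11, 2]` → arr = [28, 10, 11, 2]
`out = arr[2]` → out = 11
So out = 11

Answer: 11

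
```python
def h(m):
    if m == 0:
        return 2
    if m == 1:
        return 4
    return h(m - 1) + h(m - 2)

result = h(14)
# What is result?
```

Build up from base cases: h(0)=2, h(1)=4, h(2)=6, h(3)=10, h(4)=16, h(5)=26, h(6)=42, ..., h(14)=1974

Answer: 1974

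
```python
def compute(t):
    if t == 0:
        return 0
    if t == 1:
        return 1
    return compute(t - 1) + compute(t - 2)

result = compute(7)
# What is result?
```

Build up from base cases: compute(0)=0, compute(1)=1, compute(2)=1, compute(3)=2, compute(4)=3, compute(5)=5, compute(6)=8, ..., compute(7)=13

Answer: 13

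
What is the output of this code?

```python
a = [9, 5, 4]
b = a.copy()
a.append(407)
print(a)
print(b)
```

Key concept: list.copy() creates independent copy.
Step by step:
`a = [9, 5, 4]` → a = [9, 5, 4]
`b = a.copy()` → b = [9, 5, 4]
`a.append(407)` → a = [9, 5, 4, 407]
`print(a)` → prints [9, 5, 4, 407]
`print(b)` → prints [9, 5, 4]

Answer:
[9, 5, 4, 407]
[9, 5, 4]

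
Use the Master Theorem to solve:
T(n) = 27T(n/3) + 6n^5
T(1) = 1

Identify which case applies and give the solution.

a=27, b=3, f(n)=6n^5. log_3(27) = 3. Since c=5 > 3 and the regularity condition holds (27(n/3)^5 = (27/3^5)n^5 with 27/3^5 < 1), Case 3 applies: T(n) = Θ(f(n)) = O(n^5).

Answer: O(n^5) - Case 3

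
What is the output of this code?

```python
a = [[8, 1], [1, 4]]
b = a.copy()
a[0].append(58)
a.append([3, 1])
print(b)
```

Key concept: shallow copy with nested lists.
Step by step:
`a = [[8, 1], [1, 4]]` → a = [[8, 1], [1, 4]]
`b = a.copy()` → b = [[8, 1], [1, 4]]
`a[0].append(58)` → a = [[8, 1, 58], [1, 4]]; b = [[8, 1, 58], [1, 4]]
`a.append([3, 1])` → a = [[8, 1, 58], [1, 4], [3, 1]]
`print(b)` → prints [[8, 1, 58], [1, 4]]

Answer: [[8, 1, 58], [1, 4]]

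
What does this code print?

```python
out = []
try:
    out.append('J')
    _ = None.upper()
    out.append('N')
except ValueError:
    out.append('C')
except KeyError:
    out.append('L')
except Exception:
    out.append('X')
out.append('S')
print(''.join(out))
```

Execution trace: 'J' (try body) → 'X' (except Exception) → 'S' (after the try/except). Output: JXS

Answer: JXS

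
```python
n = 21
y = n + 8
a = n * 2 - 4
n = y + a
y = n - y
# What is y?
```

Trace:
`n = 21` → n = 21
`y = n + 8` → y = 29
`a = n * 2 - 4` → a = 38
`n = y + a` → n = 67
`y = n - y` → y = 38
So y = 38

Answer: 38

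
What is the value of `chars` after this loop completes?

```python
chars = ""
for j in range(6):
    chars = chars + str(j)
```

Concatenate digits 0 to 5
`chars` takes the values: "" → "0" → "01" → "012" → "0123" → "01234" → "012345"

Answer: "012345"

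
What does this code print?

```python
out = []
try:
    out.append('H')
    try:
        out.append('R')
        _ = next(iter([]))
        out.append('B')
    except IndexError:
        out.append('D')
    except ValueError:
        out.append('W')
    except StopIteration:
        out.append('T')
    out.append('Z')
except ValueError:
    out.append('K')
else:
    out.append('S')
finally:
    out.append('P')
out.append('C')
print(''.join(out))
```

Execution trace: 'H' (try body) → 'R' (inner try body) → 'T' (inner except StopIteration) → 'Z' (try body, no exception) → 'S' (else) → 'P' (finally) → 'C' (after the try/except). Output: HRTZSPC

Answer: HRTZSPC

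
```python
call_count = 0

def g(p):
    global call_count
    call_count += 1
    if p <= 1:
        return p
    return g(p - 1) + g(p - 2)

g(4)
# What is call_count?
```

Calls(p) = 1 + Calls(p-1) + Calls(p-2); Calls(0)=Calls(1)=1. For p=4 this gives 9.

Answer: 9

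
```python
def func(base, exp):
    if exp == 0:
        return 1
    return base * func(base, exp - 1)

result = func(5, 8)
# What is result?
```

func(5, 8) = 5 * 5 * 5 * 5 * 5 * 5 * 5 * 5 = 390625

Answer: 390625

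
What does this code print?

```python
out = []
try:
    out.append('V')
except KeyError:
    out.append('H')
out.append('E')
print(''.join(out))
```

Execution trace: 'V' (try body, no exception) → 'E' (after the try/except). Output: VE

Answer: VE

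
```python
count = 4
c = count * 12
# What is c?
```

Trace:
`count = 4` → count = 4
`c = count * 12` → c = 48
So c = 48

Answer: 48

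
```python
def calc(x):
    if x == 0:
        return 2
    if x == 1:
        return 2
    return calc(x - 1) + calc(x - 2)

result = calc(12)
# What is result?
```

Build up from base cases: calc(0)=2, calc(1)=2, calc(2)=4, calc(3)=6, calc(4)=10, calc(5)=16, calc(6)=26, ..., calc(12)=466

Answer: 466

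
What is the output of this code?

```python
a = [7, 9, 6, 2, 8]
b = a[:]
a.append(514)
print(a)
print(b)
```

Key concept: slice [:] creates copy.
Step by step:
`a = [7, 9, 6, 2, 8]` → a = [7, 9, 6, 2, 8]
`b = a[:]` → b = [7, 9, 6, 2, 8]
`a.append(514)` → a = [7, 9, 6, 2, 8, 514]
`print(a)` → prints [7, 9, 6, 2, 8, 514]
`print(b)` → prints [7, 9, 6, 2, 8]

Answer:
[7, 9, 6, 2, 8, 514]
[7, 9, 6, 2, 8]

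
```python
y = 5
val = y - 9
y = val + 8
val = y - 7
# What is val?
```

Trace:
`y = 5` → y = 5
`val = y - 9` → val = -4
`y = val + 8` → y = 4
`val = y - 7` → val = -3
So val = -3

Answer: -3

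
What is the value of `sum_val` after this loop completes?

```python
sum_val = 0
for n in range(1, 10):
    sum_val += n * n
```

Sum of squares 1² to 9² = 285
`sum_val` takes the values: 0 → 1 → 5 → 14 → 30 → 55 → 91 → 140 → 204 → 285

Answer: 285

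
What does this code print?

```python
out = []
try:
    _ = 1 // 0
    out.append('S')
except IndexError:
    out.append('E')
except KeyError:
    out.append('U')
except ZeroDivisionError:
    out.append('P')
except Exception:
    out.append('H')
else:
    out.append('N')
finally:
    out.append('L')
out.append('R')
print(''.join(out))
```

Execution trace: 'P' (except ZeroDivisionError) → 'L' (finally) → 'R' (after the try/except). Output: PLR

Answer: PLR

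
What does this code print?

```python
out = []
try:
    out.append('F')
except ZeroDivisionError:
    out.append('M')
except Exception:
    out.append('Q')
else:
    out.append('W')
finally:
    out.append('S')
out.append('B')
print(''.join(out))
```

Execution trace: 'F' (try body, no exception) → 'W' (else) → 'S' (finally) → 'B' (after the try/except). Output: FWSB

Answer: FWSB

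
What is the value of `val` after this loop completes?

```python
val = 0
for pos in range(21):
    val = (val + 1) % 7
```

Increment mod 7, 21 times = 0
`val` takes the values: 0 → 1 → 2 → 3 → 4 → 5 → 6 → 0 → 1 → 2 → 3 → 4 → 5 → 6 → 0 → 1 → 2 → 3 → 4 → 5 → 6 → 0

Answer: 0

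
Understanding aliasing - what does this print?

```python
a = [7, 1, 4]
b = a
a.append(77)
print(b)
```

Key concept: basic list aliasing.
Step by step:
`a = [7, 1, 4]` → a = [7, 1, 4]
`b = a` → b = [7, 1, 4] (same object as a)
`a.append(77)` → a = [7, 1, 4, 77] (same object as b); b = [7, 1, 4, 77] (same object as a)
`print(b)` → prints [7, 1, 4, 77]

Answer: [7, 1, 4, 77]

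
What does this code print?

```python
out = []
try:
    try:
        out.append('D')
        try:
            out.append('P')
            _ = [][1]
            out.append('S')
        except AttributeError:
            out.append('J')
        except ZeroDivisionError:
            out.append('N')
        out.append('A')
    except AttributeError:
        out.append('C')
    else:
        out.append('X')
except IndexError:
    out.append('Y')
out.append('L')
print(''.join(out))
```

Execution trace: 'D' (try body) → 'P' (inner try body) → 'Y' (outer except IndexError) → 'L' (after the try/except). Output: DPYL

Answer: DPYL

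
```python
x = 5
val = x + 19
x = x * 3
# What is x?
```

Trace:
`x = 5` → x = 5
`val = x + 19` → val = 24
`x = x * 3` → x = 15
So x = 15

Answer: 15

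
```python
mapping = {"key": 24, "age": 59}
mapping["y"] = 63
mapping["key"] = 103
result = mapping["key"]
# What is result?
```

Trace:
`mapping = {"key": 24, "age": 59}` → mapping = {'key': 24, 'age': 59}
`mapping["y"] = 63` → mapping = {'key': 24, 'age': 59, 'y': 63}
`mapping["key"] = 103` → mapping = {'key': 103, 'age': 59, 'y': 63}
`result = mapping["key"]` → result = 103
So result = 103

Answer: 103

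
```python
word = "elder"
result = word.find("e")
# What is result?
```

Trace:
`word = "elder"` → word = 'elder'
`result = word.find("e")` → result = 0
So result = 0

Answer: 0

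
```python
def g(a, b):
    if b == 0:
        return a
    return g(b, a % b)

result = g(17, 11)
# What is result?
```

g(17, 11) -> g(11, 6) -> g(6, 5) -> g(5, 1) -> g(1, 0) -> 1

Answer: 1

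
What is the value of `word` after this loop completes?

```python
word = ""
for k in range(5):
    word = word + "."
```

Repeat '.' 5 times
`word` takes the values: "" → "." → ".." → "..." → "...." → "....."

Answer: "....."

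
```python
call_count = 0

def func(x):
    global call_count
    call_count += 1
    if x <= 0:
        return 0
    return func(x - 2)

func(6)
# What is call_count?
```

Linear recursion stepping by 2: 4 calls from x=6 down to ≤0.

Answer: 4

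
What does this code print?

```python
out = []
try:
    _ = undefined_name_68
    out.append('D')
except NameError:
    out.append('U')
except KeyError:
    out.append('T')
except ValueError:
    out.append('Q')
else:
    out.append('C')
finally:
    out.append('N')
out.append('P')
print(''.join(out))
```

Execution trace: 'U' (except NameError) → 'N' (finally) → 'P' (after the try/except). Output: UNP

Answer: UNP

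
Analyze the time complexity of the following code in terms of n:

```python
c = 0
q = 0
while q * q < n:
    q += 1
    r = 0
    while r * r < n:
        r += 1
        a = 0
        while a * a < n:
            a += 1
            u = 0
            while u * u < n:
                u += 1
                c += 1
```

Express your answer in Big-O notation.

Each loop level contributes: √n × √n × √n × √n. Multiplying the contributions gives O(n^2).

Answer: O(n^2)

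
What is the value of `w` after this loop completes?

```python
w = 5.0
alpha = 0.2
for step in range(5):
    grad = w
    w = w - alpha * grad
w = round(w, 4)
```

Gradient descent: w = 5.0 * (1 - 0.2)^5
`w` takes the values: 5.0 → 4.0 → 3.2 → 2.56 → 2.048 → 1.6384

Answer: 1.6384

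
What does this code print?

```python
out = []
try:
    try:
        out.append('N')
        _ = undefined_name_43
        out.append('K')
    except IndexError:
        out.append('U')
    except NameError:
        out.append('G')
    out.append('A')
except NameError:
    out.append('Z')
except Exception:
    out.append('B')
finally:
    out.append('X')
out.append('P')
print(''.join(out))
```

Execution trace: 'N' (inner try body) → 'G' (inner except NameError) → 'A' (try body, no exception) → 'X' (finally) → 'P' (after the try/except). Output: NGAXP

Answer: NGAXP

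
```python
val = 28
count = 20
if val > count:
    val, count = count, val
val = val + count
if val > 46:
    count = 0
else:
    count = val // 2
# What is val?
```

Trace:
`val = 28` → val = 28
`count = 20` → count = 20
`if val > count: ...` → val > count is True → val = 20; count = 28
`val = val + count` → val = 48
`if val > 46: ...` → val > 46 is True → count = 0
So val = 48

Answer: 48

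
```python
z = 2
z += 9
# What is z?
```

Trace:
`z = 2` → z = 2
`z += 9` → z = 11
So z = 11

Answer: 11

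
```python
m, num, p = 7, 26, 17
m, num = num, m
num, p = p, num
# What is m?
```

Trace:
`m, num, p = 7, 26, 17` → m = 7; num = 26; p = 17
`m, num = num, m` → m = 26; num = 7
`num, p = p, num` → num = 17; p = 7
So m = 26

Answer: 26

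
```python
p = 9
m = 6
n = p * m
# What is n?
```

Trace:
`p = 9` → p = 9
`m = 6` → m = 6
`n = p * m` → n = 54
So n = 54

Answer: 54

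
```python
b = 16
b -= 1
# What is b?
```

Trace:
`b = 16` → b = 16
`b -= 1` → b = 15
So b = 15

Answer: 15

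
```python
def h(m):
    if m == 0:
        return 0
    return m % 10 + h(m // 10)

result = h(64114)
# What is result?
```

Sum of digits of 64114: 4 + 1 + 1 + 4 + 6 = 16

Answer: 16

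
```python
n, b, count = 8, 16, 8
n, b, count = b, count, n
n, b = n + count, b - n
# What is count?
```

Trace:
`n, b, count = 8, 16, 8` → n = 8; b = 16; count = 8
`n, b, count = b, count, n` → n = 16; b = 8; count = 8
`n, b = n + count, b - n` → n = 24; b = -8
So count = 8

Answer: 8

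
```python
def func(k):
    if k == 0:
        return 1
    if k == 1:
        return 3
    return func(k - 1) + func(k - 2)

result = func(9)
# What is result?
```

Build up from base cases: func(0)=1, func(1)=3, func(2)=4, func(3)=7, func(4)=11, func(5)=18, func(6)=29, ..., func(9)=123

Answer: 123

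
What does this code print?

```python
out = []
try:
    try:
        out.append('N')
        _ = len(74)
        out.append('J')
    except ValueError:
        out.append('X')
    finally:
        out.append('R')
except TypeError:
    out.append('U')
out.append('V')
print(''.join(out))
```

Execution trace: 'N' (try body) → 'R' (finally) → 'U' (outer except TypeError) → 'V' (after the try/except). Output: NRUV

Answer: NRUV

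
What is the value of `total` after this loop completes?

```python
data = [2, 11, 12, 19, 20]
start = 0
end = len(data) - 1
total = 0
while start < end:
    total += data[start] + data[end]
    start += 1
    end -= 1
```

Sum of pairs from ends
`total` takes the values: 0 → 22 → 52

Answer: 52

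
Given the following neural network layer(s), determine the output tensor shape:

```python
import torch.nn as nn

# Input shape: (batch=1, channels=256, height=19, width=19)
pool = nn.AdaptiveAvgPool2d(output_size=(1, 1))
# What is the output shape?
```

Input: (1, 256, 19, 19) -> Output: (1, 256, 1, 1)

Answer: (1, 256, 1, 1)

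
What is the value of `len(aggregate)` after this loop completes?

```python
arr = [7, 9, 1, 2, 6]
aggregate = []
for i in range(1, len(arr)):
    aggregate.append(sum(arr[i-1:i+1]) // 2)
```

Number of 2-element averages
`aggregate` takes the values: [] → [8] → [8, 5] → [8, 5, 1] → [8, 5, 1, 4]
So `len(aggregate)` = 4

Answer: 4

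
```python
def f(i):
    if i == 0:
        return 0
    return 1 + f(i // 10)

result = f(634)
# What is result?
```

Count of digits of 634: 3

Answer: 3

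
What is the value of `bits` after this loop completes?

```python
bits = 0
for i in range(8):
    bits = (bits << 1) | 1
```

Build 8 consecutive 1-bits: 0b11111111
`bits` takes the values: 0 → 1 → 3 → 7 → 15 → 31 → 63 → 127 → 255

Answer: 255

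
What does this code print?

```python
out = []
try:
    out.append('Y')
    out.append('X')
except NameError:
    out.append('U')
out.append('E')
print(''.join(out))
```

Execution trace: 'Y' (try body) → 'X' (try body, no exception) → 'E' (after the try/except). Output: YXE

Answer: YXE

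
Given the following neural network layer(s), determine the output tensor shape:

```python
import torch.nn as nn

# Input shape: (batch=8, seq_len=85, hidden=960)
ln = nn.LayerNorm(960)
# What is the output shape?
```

Input: (8, 85, 960) -> Output: (8, 85, 960)

Answer: (8, 85, 960)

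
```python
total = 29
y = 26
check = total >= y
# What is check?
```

Trace:
`total = 29` → total = 29
`y = 26` → y = 26
`check = total >= y` → check = True
So check = True

Answer: True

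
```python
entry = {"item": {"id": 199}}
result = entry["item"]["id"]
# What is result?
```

Trace:
`entry = {"item": {"id": 199}}` → entry = {'item': {'id': 199}}
`result = entry["item"]["id"]` → result = 199
So result = 199

Answer: 199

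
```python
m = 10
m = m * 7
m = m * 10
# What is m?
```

Trace:
`m = 10` → m = 10
`m = m * 7` → m = 70
`m = m * 10` → m = 700
So m = 700

Answer: 700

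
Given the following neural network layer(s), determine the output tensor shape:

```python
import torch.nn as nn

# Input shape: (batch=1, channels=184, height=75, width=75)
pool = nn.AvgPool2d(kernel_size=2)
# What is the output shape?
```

Input: (1, 184, 75, 75) -> Output: (1, 184, 37, 37)

Answer: (1, 184, 37, 37)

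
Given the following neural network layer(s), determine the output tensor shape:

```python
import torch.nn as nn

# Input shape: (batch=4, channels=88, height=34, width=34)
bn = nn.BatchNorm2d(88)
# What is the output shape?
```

Input: (4, 88, 34, 34) -> Output: (4, 88, 34, 34)

Answer: (4, 88, 34, 34)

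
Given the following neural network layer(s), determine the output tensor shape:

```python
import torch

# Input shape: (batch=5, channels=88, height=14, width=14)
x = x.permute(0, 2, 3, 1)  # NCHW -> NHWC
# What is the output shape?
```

Input: (5, 88, 14, 14) -> Output: (5, 14, 14, 88)

Answer: (5, 14, 14, 88)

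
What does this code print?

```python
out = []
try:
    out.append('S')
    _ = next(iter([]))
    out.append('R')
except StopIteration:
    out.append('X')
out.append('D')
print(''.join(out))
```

Execution trace: 'S' (try body) → 'X' (except StopIteration) → 'D' (after the try/except). Output: SXD

Answer: SXD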